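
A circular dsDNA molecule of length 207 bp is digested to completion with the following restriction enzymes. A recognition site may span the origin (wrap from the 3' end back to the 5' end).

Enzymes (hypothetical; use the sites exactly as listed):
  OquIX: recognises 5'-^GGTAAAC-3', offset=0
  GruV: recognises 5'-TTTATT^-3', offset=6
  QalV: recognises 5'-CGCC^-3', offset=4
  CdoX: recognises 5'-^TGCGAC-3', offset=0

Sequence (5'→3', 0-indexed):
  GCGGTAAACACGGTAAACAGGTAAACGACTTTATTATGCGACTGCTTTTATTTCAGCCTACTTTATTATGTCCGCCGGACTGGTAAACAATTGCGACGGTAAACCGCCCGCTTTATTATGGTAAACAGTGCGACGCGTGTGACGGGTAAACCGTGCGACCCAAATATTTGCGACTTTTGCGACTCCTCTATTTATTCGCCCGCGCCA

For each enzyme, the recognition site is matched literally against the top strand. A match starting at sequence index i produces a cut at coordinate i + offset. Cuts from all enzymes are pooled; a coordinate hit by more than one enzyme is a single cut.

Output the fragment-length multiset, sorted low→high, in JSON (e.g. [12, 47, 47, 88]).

Site scan:
  OquIX GGTAAAC/0: at [2, 11, 19, 81, 97, 119, 144] ⇒ [2, 11, 19, 81, 97, 119, 144]
  GruV TTTATT/6: at [29, 46, 61, 111, 190] ⇒ [35, 52, 67, 117, 196]
  QalV CGCC/4: at [72, 104, 196, 202] ⇒ [76, 108, 200, 206]
  CdoX TGCGAC/0: at [36, 91, 128, 153, 168, 177] ⇒ [36, 91, 128, 153, 168, 177]

All cut coordinates (distinct, sorted): [2, 11, 19, 35, 36, 52, 67, 76, 81, 91, 97, 108, 117, 119, 128, 144, 153, 168, 177, 196, 200, 206]

Fragment lengths:
  2→11: 9 bp
  11→19: 8 bp
  19→35: 16 bp
  35→36: 1 bp
  36→52: 16 bp
  52→67: 15 bp
  67→76: 9 bp
  76→81: 5 bp
  81→91: 10 bp
  91→97: 6 bp
  97→108: 11 bp
  108→117: 9 bp
  117→119: 2 bp
  119→128: 9 bp
  128→144: 16 bp
  144→153: 9 bp
  153→168: 15 bp
  168→177: 9 bp
  177→196: 19 bp
  196→200: 4 bp
  200→206: 6 bp
  206→2 (wrap): 207-206+2 = 3 bp

[1,2,3,4,5,6,6,8,9,9,9,9,9,9,10,11,15,15,16,16,16,19]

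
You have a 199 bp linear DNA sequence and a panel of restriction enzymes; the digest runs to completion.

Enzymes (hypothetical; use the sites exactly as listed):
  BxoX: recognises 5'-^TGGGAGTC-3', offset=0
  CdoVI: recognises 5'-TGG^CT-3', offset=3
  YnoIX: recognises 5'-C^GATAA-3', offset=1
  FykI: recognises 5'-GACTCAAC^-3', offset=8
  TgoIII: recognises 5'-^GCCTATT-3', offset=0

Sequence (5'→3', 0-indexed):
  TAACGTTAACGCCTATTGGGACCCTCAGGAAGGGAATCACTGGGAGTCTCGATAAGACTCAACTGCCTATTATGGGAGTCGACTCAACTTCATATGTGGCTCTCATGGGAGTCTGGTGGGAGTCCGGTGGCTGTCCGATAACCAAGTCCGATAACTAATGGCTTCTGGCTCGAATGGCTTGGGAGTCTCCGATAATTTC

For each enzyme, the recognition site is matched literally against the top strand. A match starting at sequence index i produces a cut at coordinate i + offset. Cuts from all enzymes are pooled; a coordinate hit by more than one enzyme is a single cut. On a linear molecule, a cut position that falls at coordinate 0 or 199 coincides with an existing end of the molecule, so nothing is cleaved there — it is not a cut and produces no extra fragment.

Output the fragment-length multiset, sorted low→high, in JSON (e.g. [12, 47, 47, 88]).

[1,2,6,6,7,8,9,9,10,10,11,11,11,12,13,13,14,16,30]

Per-enzyme occurrences:
  BxoX TGGGAGTC/0: at [40, 72, 105, 116, 179] ⇒ [40, 72, 105, 116, 179]
  CdoVI TGGCT/3: at [96, 127, 158, 165, 174] ⇒ [99, 130, 161, 168, 177]
  YnoIX CGATAA/1: at [49, 135, 148, 189] ⇒ [50, 136, 149, 190]
  FykI GACTCAAC/8: at [55, 80] ⇒ [63, 88]
  TgoIII GCCTATT/0: at [10, 64] ⇒ [10, 64]

All cut coordinates (distinct, sorted): [10, 40, 50, 63, 64, 72, 88, 99, 105, 116, 130, 136, 149, 161, 168, 177, 179, 190]

Fragment lengths:
  [0,10): 10 bp
  [10,40): 30 bp
  [40,50): 10 bp
  [50,63): 13 bp
  [63,64): 1 bp
  [64,72): 8 bp
  [72,88): 16 bp
  [88,99): 11 bp
  [99,105): 6 bp
  [105,116): 11 bp
  [116,130): 14 bp
  [130,136): 6 bp
  [136,149): 13 bp
  [149,161): 12 bp
  [161,168): 7 bp
  [168,177): 9 bp
  [177,179): 2 bp
  [179,190): 11 bp
  [190,199): 9 bp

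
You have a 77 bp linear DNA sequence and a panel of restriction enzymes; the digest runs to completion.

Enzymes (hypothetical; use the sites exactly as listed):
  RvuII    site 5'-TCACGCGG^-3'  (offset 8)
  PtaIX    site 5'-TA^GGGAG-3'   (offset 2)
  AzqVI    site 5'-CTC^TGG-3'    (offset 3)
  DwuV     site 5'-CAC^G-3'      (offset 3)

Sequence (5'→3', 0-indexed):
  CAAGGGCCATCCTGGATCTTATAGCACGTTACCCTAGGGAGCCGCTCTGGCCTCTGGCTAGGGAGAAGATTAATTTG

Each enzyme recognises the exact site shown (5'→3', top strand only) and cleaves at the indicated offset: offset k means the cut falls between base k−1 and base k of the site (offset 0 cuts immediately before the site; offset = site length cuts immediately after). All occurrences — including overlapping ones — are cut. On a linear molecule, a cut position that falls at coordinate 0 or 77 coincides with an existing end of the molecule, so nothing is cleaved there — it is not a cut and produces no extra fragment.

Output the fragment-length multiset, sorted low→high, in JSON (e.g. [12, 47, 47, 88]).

Per-enzyme occurrences:
  RvuII (TCACGCGG, off=8): no sites
  PtaIX (TAGGGAG, off=2): starts [34, 58] → cuts [36, 60]
  AzqVI (CTCTGG, off=3): starts [44, 51] → cuts [47, 54]
  DwuV (CACG, off=3): starts [24] → cuts [27]

Pooled cuts: [27, 36, 47, 54, 60]

Fragments:
  [0,27): 27 bp
  [27,36): 9 bp
  [36,47): 11 bp
  [47,54): 7 bp
  [54,60): 6 bp
  [60,77): 17 bp

[6,7,9,11,17,27]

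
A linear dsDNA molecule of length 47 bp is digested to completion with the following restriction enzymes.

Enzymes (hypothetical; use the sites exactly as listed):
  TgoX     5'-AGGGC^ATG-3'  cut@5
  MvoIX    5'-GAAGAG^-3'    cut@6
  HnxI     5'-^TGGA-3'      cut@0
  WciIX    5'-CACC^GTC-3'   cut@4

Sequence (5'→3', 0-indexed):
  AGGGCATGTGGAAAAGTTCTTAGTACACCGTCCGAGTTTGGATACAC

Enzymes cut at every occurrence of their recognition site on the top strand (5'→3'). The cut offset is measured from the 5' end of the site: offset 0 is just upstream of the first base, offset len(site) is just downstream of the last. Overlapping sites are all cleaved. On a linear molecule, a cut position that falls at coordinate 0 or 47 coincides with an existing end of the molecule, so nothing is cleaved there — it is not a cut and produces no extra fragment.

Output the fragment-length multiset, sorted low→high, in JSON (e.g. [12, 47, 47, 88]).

[3,5,9,9,21]

Site scan:
  TgoX AGGGCATG/5: at [0] ⇒ [5]
  MvoIX (GAAGAG, off=6): no sites
  HnxI TGGA/0: at [8, 38] ⇒ [8, 38]
  WciIX CACCGTC/4: at [25] ⇒ [29]

All cut coordinates (distinct, sorted): [5, 8, 29, 38]

Fragments:
  [0,5): 5 bp
  [5,8): 3 bp
  [8,29): 21 bp
  [29,38): 9 bp
  [38,47): 9 bp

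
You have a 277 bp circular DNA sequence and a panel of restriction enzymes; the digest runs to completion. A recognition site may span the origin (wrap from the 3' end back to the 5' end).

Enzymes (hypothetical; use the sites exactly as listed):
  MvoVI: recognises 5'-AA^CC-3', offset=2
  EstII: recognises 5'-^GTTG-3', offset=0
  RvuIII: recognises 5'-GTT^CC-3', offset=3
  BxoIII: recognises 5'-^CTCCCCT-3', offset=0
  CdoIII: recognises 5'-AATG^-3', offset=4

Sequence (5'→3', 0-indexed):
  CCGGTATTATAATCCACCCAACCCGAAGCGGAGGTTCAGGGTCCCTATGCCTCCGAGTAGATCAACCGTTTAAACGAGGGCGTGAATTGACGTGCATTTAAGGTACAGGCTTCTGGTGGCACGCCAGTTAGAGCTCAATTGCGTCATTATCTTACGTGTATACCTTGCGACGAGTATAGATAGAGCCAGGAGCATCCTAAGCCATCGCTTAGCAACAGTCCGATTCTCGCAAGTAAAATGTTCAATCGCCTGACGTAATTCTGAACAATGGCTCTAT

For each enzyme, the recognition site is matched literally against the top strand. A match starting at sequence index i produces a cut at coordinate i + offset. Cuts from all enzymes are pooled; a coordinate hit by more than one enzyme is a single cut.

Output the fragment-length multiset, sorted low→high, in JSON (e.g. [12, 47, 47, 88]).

Per-enzyme occurrences:
  MvoVI (AACC, off=2): starts [19, 63] → cuts [21, 65]
  EstII (GTTG, off=0): no sites
  RvuIII (GTTCC, off=3): no sites
  BxoIII (CTCCCCT, off=0): no sites
  CdoIII (AATG, off=4): starts [236, 266] → cuts [240, 270]

Pooled cuts: [21, 65, 240, 270]

Fragment lengths:
  21→65: 44 bp
  65→240: 175 bp
  240→270: 30 bp
  270→21 (wrap): 277-270+21 = 28 bp

[28,30,44,175]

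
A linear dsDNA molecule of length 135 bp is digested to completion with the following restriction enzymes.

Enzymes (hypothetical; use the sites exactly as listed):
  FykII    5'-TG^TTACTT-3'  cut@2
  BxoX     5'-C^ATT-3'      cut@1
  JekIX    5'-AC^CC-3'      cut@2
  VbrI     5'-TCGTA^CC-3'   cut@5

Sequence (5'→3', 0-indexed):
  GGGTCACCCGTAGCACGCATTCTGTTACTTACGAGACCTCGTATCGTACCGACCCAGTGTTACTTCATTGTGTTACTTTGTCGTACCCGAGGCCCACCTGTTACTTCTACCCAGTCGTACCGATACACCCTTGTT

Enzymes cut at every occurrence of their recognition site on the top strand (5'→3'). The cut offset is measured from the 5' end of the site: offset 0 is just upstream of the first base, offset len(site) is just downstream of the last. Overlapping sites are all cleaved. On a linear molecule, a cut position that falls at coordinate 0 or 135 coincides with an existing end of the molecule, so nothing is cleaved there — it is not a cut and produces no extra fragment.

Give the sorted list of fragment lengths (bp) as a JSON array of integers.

Site scan:
  FykII TGTTACTT/2: at [22, 57, 70, 98] ⇒ [24, 59, 72, 100]
  BxoX CATT/1: at [17, 65] ⇒ [18, 66]
  JekIX ACCC/2: at [5, 51, 84, 108, 126] ⇒ [7, 53, 86, 110, 128]
  VbrI TCGTACC/5: at [43, 80, 114] ⇒ [48, 85, 119]

All cut coordinates (distinct, sorted): [7, 18, 24, 48, 53, 59, 66, 72, 85, 86, 100, 110, 119, 128]

Fragments:
  [0,7): 7 bp
  [7,18): 11 bp
  [18,24): 6 bp
  [24,48): 24 bp
  [48,53): 5 bp
  [53,59): 6 bp
  [59,66): 7 bp
  [66,72): 6 bp
  [72,85): 13 bp
  [85,86): 1 bp
  [86,100): 14 bp
  [100,110): 10 bp
  [110,119): 9 bp
  [119,128): 9 bp
  [128,135): 7 bp

[1,5,6,6,6,7,7,7,9,9,10,11,13,14,24]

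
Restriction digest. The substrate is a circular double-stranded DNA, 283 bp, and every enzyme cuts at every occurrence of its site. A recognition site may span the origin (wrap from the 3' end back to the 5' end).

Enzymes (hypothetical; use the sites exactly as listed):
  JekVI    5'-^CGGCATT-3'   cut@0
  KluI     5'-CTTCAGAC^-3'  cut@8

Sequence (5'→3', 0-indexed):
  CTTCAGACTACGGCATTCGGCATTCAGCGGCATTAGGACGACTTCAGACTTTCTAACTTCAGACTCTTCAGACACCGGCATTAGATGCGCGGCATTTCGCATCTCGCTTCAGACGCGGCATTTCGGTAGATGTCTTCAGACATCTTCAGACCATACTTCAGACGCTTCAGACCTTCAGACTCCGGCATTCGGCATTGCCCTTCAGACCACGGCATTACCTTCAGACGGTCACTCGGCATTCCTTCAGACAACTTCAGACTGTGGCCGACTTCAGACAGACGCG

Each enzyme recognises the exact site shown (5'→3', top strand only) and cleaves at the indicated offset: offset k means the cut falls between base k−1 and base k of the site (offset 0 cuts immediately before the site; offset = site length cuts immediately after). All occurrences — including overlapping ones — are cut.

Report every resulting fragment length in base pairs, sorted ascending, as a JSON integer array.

Site scan:
  JekVI (CGGCATT, off=0): starts [10, 17, 27, 75, 89, 115, 182, 189, 209, 233] → cuts [10, 17, 27, 75, 89, 115, 182, 189, 209, 233]
  KluI (CTTCAGAC, off=8): starts [0, 41, 56, 65, 106, 133, 143, 155, 164, 172, 199, 218, 241, 251, 268] → cuts [8, 49, 64, 73, 114, 141, 151, 163, 172, 180, 207, 226, 249, 259, 276]

Pooled cuts: [8, 10, 17, 27, 49, 64, 73, 75, 89, 114, 115, 141, 151, 163, 172, 180, 182, 189, 207, 209, 226, 233, 249, 259, 276]

Fragment lengths:
  8→10: 2 bp
  10→17: 7 bp
  17→27: 10 bp
  27→49: 22 bp
  49→64: 15 bp
  64→73: 9 bp
  73→75: 2 bp
  75→89: 14 bp
  89→114: 25 bp
  114→115: 1 bp
  115→141: 26 bp
  141→151: 10 bp
  151→163: 12 bp
  163→172: 9 bp
  172→180: 8 bp
  180→182: 2 bp
  182→189: 7 bp
  189→207: 18 bp
  207→209: 2 bp
  209→226: 17 bp
  226→233: 7 bp
  233→249: 16 bp
  249→259: 10 bp
  259→276: 17 bp
  276→8 (wrap): 283-276+8 = 15 bp

[1,2,2,2,2,7,7,7,8,9,9,10,10,10,12,14,15,15,16,17,17,18,22,25,26]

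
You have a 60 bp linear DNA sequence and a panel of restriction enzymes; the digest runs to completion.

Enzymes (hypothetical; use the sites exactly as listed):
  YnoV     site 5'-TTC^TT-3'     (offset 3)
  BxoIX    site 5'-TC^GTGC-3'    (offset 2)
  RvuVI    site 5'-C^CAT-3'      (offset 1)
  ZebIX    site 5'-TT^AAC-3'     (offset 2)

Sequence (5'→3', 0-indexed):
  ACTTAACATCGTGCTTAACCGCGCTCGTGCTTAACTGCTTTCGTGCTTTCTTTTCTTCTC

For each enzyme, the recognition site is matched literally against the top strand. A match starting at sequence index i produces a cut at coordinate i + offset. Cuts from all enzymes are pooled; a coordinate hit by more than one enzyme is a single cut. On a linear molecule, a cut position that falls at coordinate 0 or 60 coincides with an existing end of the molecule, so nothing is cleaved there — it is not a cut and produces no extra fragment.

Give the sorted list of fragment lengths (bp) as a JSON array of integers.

[4,5,5,6,6,6,8,10,10]

Site scan:
  YnoV TTCTT/3: at [47, 52] ⇒ [50, 55]
  BxoIX TCGTGC/2: at [8, 24, 40] ⇒ [10, 26, 42]
  RvuVI (CCAT, off=1): no sites
  ZebIX TTAAC/2: at [2, 14, 30] ⇒ [4, 16, 32]

Pooled cuts: [4, 10, 16, 26, 32, 42, 50, 55]

Fragments:
  [0,4): 4 bp
  [4,10): 6 bp
  [10,16): 6 bp
  [16,26): 10 bp
  [26,32): 6 bp
  [32,42): 10 bp
  [42,50): 8 bp
  [50,55): 5 bp
  [55,60): 5 bp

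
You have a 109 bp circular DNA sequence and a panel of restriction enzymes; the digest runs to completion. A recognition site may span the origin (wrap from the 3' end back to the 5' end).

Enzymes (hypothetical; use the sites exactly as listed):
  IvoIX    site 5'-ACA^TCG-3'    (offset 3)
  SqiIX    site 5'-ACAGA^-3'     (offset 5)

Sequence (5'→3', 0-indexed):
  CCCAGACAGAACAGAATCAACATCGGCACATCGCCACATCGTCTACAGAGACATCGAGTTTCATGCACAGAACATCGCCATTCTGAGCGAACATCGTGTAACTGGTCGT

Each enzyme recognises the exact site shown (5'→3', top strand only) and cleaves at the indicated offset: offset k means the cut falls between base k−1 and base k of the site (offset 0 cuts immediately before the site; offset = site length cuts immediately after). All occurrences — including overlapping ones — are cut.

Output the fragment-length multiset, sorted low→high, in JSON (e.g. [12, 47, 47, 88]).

[3,4,5,7,8,8,11,18,19,26]

Site scan:
  IvoIX ACATCG/3: at [19, 27, 35, 50, 71, 90] ⇒ [22, 30, 38, 53, 74, 93]
  SqiIX ACAGA/5: at [5, 10, 44, 66] ⇒ [10, 15, 49, 71]

All cut coordinates (distinct, sorted): [10, 15, 22, 30, 38, 49, 53, 71, 74, 93]

Fragments:
  10→15: 5 bp
  15→22: 7 bp
  22→30: 8 bp
  30→38: 8 bp
  38→49: 11 bp
  49→53: 4 bp
  53→71: 18 bp
  71→74: 3 bp
  74→93: 19 bp
  93→10 (wrap): 109-93+10 = 26 bp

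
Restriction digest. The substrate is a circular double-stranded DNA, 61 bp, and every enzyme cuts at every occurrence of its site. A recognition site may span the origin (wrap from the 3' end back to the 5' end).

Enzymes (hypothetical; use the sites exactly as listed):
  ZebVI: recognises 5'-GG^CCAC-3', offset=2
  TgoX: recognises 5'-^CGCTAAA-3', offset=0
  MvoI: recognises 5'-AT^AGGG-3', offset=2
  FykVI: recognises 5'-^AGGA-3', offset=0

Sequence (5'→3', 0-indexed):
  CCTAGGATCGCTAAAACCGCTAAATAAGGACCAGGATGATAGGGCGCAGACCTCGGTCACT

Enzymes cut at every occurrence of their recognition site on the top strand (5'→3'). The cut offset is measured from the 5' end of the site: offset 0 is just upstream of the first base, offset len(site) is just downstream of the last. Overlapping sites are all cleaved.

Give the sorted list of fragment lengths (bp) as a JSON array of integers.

Site scan:
  ZebVI (GGCCAC, off=2): no sites
  TgoX (CGCTAAA, off=0): starts [8, 17] → cuts [8, 17]
  MvoI (ATAGGG, off=2): starts [38] → cuts [40]
  FykVI (AGGA, off=0): starts [3, 26, 32] → cuts [3, 26, 32]

All cut coordinates (distinct, sorted): [3, 8, 17, 26, 32, 40]

Fragment lengths:
  3→8: 5 bp
  8→17: 9 bp
  17→26: 9 bp
  26→32: 6 bp
  32→40: 8 bp
  40→3 (wrap): 61-40+3 = 24 bp

[5,6,8,9,9,24]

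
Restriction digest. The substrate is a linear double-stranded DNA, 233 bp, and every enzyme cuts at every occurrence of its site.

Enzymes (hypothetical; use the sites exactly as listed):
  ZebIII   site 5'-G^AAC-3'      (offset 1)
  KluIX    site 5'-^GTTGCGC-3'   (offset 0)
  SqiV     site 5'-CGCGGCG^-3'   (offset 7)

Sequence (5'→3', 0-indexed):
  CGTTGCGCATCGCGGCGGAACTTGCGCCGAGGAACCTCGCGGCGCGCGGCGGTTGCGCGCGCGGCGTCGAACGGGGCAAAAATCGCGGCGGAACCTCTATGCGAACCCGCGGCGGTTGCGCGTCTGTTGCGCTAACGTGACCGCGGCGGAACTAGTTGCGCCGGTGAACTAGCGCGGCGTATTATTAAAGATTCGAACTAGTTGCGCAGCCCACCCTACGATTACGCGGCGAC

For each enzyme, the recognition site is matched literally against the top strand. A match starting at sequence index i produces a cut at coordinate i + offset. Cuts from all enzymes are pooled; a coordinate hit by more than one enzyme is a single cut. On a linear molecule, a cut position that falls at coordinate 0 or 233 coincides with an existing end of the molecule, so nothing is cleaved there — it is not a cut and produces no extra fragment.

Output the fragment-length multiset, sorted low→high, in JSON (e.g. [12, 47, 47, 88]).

Scan for sites:
  ZebIII GAAC/1: at [17, 31, 68, 90, 102, 148, 165, 194] ⇒ [18, 32, 69, 91, 103, 149, 166, 195]
  KluIX GTTGCGC/0: at [1, 51, 114, 125, 154, 200] ⇒ [1, 51, 114, 125, 154, 200]
  SqiV CGCGGCG/7: at [10, 37, 44, 59, 83, 107, 141, 172, 224] ⇒ [17, 44, 51, 66, 90, 114, 148, 179, 231]

Pooled cuts: [1, 17, 18, 32, 44, 51, 66, 69, 90, 91, 103, 114, 125, 148, 149, 154, 166, 179, 195, 200, 231]

Fragments:
  [0,1): 1 bp
  [1,17): 16 bp
  [17,18): 1 bp
  [18,32): 14 bp
  [32,44): 12 bp
  [44,51): 7 bp
  [51,66): 15 bp
  [66,69): 3 bp
  [69,90): 21 bp
  [90,91): 1 bp
  [91,103): 12 bp
  [103,114): 11 bp
  [114,125): 11 bp
  [125,148): 23 bp
  [148,149): 1 bp
  [149,154): 5 bp
  [154,166): 12 bp
  [166,179): 13 bp
  [179,195): 16 bp
  [195,200): 5 bp
  [200,231): 31 bp
  [231,233): 2 bp

[1,1,1,1,2,3,5,5,7,11,11,12,12,12,13,14,15,16,16,21,23,31]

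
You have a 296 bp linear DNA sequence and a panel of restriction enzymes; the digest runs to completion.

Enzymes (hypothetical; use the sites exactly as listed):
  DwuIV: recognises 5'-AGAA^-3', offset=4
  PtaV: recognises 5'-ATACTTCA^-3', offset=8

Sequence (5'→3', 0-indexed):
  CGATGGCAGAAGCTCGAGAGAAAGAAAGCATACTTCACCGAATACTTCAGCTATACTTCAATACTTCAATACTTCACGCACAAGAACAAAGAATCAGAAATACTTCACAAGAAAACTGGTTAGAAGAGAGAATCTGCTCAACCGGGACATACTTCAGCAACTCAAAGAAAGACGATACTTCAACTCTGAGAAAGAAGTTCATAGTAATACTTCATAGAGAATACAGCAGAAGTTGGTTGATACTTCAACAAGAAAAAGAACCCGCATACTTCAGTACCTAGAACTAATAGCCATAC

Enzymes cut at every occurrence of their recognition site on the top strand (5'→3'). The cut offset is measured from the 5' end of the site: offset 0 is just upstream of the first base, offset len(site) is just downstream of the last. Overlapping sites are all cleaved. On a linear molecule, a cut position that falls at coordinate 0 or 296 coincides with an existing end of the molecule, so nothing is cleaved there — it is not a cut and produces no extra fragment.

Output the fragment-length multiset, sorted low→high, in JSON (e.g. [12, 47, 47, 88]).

[4,4,6,6,6,7,7,7,7,8,8,8,10,10,10,10,11,11,11,11,12,12,13,13,13,13,16,18,24]

Site scan:
  DwuIV AGAA/4: at [7, 18, 22, 82, 89, 95, 109, 121, 128, 165, 188, 192, 217, 227, 250, 256, 279] ⇒ [11, 22, 26, 86, 93, 99, 113, 125, 132, 169, 192, 196, 221, 231, 254, 260, 283]
  PtaV ATACTTCA/8: at [29, 41, 52, 60, 68, 99, 148, 174, 206, 239, 265] ⇒ [37, 49, 60, 68, 76, 107, 156, 182, 214, 247, 273]

Pooled cuts: [11, 22, 26, 37, 49, 60, 68, 76, 86, 93, 99, 107, 113, 125, 132, 156, 169, 182, 192, 196, 214, 221, 231, 247, 254, 260, 273, 283]

Fragment lengths:
  [0,11): 11 bp
  [11,22): 11 bp
  [22,26): 4 bp
  [26,37): 11 bp
  [37,49): 12 bp
  [49,60): 11 bp
  [60,68): 8 bp
  [68,76): 8 bp
  [76,86): 10 bp
  [86,93): 7 bp
  [93,99): 6 bp
  [99,107): 8 bp
  [107,113): 6 bp
  [113,125): 12 bp
  [125,132): 7 bp
  [132,156): 24 bp
  [156,169): 13 bp
  [169,182): 13 bp
  [182,192): 10 bp
  [192,196): 4 bp
  [196,214): 18 bp
  [214,221): 7 bp
  [221,231): 10 bp
  [231,247): 16 bp
  [247,254): 7 bp
  [254,260): 6 bp
  [260,273): 13 bp
  [273,283): 10 bp
  [283,296): 13 bp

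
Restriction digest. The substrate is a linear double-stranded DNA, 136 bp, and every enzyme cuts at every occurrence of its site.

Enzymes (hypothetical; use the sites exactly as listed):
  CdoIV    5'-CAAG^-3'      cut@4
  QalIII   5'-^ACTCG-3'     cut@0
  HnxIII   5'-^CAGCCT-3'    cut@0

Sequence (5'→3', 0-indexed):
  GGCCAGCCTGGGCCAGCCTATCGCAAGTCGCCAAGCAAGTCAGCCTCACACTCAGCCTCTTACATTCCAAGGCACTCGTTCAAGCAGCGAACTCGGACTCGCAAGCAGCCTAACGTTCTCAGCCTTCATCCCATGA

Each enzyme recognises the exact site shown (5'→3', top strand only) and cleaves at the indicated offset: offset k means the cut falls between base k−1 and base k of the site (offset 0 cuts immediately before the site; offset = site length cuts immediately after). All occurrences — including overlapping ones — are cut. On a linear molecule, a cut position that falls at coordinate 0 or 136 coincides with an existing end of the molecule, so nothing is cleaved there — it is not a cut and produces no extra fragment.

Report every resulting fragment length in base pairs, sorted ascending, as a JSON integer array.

[1,2,3,4,6,6,8,9,10,11,12,14,14,17,19]

Per-enzyme occurrences:
  CdoIV (CAAG, off=4): starts [23, 31, 35, 67, 80, 101] → cuts [27, 35, 39, 71, 84, 105]
  QalIII (ACTCG, off=0): starts [73, 90, 96] → cuts [73, 90, 96]
  HnxIII (CAGCCT, off=0): starts [3, 13, 40, 52, 105, 119] → cuts [3, 13, 40, 52, 105, 119]

All cut coordinates (distinct, sorted): [3, 13, 27, 35, 39, 40, 52, 71, 73, 84, 90, 96, 105, 119]

Fragments:
  [0,3): 3 bp
  [3,13): 10 bp
  [13,27): 14 bp
  [27,35): 8 bp
  [35,39): 4 bp
  [39,40): 1 bp
  [40,52): 12 bp
  [52,71): 19 bp
  [71,73): 2 bp
  [73,84): 11 bp
  [84,90): 6 bp
  [90,96): 6 bp
  [96,105): 9 bp
  [105,119): 14 bp
  [119,136): 17 bp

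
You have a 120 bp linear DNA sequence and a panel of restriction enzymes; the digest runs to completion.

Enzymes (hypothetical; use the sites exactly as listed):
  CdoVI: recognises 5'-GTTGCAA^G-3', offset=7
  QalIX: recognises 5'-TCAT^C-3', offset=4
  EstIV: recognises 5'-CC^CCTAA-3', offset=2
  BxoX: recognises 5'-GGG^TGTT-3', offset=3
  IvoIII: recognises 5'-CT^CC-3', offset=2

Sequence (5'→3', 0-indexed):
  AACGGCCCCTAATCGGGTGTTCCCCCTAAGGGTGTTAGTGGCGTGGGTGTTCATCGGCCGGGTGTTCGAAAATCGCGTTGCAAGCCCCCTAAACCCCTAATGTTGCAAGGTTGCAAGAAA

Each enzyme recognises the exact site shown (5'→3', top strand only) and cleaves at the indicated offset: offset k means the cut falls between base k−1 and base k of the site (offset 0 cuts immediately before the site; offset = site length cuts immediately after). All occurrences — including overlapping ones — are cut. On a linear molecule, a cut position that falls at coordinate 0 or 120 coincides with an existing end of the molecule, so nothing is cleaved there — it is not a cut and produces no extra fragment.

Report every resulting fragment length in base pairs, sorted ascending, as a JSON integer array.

Site scan:
  CdoVI GTTGCAAG/7: at [76, 101, 109] ⇒ [83, 108, 116]
  QalIX TCATC/4: at [50] ⇒ [54]
  EstIV CCCCTAA/2: at [5, 22, 85, 93] ⇒ [7, 24, 87, 95]
  BxoX GGGTGTT/3: at [14, 29, 44, 59] ⇒ [17, 32, 47, 62]
  IvoIII (CTCC, off=2): no sites

All cut coordinates (distinct, sorted): [7, 17, 24, 32, 47, 54, 62, 83, 87, 95, 108, 116]

Fragments:
  [0,7): 7 bp
  [7,17): 10 bp
  [17,24): 7 bp
  [24,32): 8 bp
  [32,47): 15 bp
  [47,54): 7 bp
  [54,62): 8 bp
  [62,83): 21 bp
  [83,87): 4 bp
  [87,95): 8 bp
  [95,108): 13 bp
  [108,116): 8 bp
  [116,120): 4 bp

[4,4,7,7,7,8,8,8,8,10,13,15,21]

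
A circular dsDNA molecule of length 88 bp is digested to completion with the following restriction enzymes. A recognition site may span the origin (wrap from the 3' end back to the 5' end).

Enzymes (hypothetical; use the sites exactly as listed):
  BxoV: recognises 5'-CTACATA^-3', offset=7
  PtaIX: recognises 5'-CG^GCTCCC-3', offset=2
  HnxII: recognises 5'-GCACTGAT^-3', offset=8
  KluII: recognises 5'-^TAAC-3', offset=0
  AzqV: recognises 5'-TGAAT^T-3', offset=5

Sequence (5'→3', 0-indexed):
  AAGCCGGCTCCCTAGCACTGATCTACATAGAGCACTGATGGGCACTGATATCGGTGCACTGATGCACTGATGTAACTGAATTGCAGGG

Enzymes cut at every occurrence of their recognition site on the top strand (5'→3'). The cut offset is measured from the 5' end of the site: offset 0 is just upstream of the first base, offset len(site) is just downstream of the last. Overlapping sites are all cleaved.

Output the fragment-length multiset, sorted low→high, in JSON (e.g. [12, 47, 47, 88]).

Per-enzyme occurrences:
  BxoV CTACATA/7: at [22] ⇒ [29]
  PtaIX CGGCTCCC/2: at [4] ⇒ [6]
  HnxII GCACTGAT/8: at [14, 31, 41, 55, 63] ⇒ [22, 39, 49, 63, 71]
  KluII TAAC/0: at [72] ⇒ [72]
  AzqV TGAATT/5: at [76] ⇒ [81]

Pooled cuts: [6, 22, 29, 39, 49, 63, 71, 72, 81]

Fragments:
  6→22: 16 bp
  22→29: 7 bp
  29→39: 10 bp
  39→49: 10 bp
  49→63: 14 bp
  63→71: 8 bp
  71→72: 1 bp
  72→81: 9 bp
  81→6 (wrap): 88-81+6 = 13 bp

[1,7,8,9,10,10,13,14,16]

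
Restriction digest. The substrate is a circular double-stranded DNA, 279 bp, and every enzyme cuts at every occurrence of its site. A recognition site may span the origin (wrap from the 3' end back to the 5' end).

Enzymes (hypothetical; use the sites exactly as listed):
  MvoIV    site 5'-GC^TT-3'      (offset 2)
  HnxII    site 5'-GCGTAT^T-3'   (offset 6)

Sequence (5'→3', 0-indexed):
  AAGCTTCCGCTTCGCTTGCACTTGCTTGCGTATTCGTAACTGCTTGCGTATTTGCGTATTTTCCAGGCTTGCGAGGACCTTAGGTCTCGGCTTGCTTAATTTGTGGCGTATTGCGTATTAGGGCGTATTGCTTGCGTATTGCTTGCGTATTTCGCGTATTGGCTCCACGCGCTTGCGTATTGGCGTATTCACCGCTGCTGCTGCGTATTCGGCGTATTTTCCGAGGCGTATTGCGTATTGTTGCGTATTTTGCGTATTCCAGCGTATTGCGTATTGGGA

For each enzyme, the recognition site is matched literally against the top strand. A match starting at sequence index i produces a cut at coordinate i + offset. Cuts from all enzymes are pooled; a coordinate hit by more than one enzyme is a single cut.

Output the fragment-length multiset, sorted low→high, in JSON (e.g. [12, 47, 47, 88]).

[3,3,4,5,6,7,7,7,8,8,8,8,8,8,8,9,9,9,9,9,10,10,10,10,10,13,14,16,20,23]

Site scan:
  MvoIV (GCTT, off=2): starts [2, 8, 13, 23, 41, 66, 89, 93, 129, 140, 170] → cuts [4, 10, 15, 25, 43, 68, 91, 95, 131, 142, 172]
  HnxII (GCGTATT, off=6): starts [27, 45, 53, 105, 112, 122, 133, 144, 153, 174, 182, 202, 211, 225, 232, 242, 251, 261, 268] → cuts [33, 51, 59, 111, 118, 128, 139, 150, 159, 180, 188, 208, 217, 231, 238, 248, 257, 267, 274]

Pooled cuts: [4, 10, 15, 25, 33, 43, 51, 59, 68, 91, 95, 111, 118, 128, 131, 139, 142, 150, 159, 172, 180, 188, 208, 217, 231, 238, 248, 257, 267, 274]

Fragments:
  4→10: 6 bp
  10→15: 5 bp
  15→25: 10 bp
  25→33: 8 bp
  33→43: 10 bp
  43→51: 8 bp
  51→59: 8 bp
  59→68: 9 bp
  68→91: 23 bp
  91→95: 4 bp
  95→111: 16 bp
  111→118: 7 bp
  118→128: 10 bp
  128→131: 3 bp
  131→139: 8 bp
  139→142: 3 bp
  142→150: 8 bp
  150→159: 9 bp
  159→172: 13 bp
  172→180: 8 bp
  180→188: 8 bp
  188→208: 20 bp
  208→217: 9 bp
  217→231: 14 bp
  231→238: 7 bp
  238→248: 10 bp
  248→257: 9 bp
  257→267: 10 bp
  267→274: 7 bp
  274→4 (wrap): 279-274+4 = 9 bp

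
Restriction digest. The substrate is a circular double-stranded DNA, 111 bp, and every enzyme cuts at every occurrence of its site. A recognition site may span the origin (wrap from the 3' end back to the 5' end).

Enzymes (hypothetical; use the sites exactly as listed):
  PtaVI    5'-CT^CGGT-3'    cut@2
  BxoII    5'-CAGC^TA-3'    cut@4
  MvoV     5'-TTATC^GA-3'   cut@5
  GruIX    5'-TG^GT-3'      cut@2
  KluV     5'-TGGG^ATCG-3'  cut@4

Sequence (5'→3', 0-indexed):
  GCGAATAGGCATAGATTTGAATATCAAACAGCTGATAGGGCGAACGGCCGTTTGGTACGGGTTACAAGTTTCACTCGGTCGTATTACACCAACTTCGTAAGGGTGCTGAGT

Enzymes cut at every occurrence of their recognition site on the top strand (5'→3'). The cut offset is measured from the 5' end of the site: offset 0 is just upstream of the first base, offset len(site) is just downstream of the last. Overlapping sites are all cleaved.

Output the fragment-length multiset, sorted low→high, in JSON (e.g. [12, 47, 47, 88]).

[21,90]

Scan for sites:
  PtaVI (CTCGGT, off=2): starts [73] → cuts [75]
  BxoII (CAGCTA, off=4): no sites
  MvoV (TTATCGA, off=5): no sites
  GruIX (TGGT, off=2): starts [52] → cuts [54]
  KluV (TGGGATCG, off=4): no sites

Pooled cuts: [54, 75]

Fragment lengths:
  54→75: 21 bp
  75→54 (wrap): 111-75+54 = 90 bp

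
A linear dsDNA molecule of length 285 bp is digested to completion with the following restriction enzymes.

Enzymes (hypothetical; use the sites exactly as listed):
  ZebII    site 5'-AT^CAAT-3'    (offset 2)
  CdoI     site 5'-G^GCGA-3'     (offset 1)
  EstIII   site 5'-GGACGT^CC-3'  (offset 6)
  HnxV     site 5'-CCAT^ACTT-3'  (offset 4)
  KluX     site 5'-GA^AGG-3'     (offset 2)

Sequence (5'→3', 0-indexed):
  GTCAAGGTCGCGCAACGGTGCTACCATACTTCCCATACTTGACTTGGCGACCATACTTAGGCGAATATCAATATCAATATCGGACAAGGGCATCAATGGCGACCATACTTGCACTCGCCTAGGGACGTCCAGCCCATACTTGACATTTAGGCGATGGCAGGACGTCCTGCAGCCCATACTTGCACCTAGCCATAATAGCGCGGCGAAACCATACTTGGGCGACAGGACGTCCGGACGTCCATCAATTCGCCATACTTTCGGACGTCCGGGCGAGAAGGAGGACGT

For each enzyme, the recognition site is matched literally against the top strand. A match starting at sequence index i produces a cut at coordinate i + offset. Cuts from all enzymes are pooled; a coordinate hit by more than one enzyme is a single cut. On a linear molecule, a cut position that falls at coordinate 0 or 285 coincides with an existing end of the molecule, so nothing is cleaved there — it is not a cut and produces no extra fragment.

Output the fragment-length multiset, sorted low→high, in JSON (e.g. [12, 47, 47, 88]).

Site scan:
  ZebII (ATCAAT, off=2): starts [66, 72, 91, 240] → cuts [68, 74, 93, 242]
  CdoI (GGCGA, off=1): starts [45, 59, 97, 149, 201, 217, 268] → cuts [46, 60, 98, 150, 202, 218, 269]
  EstIII (GGACGTCC, off=6): starts [122, 159, 224, 232, 259] → cuts [128, 165, 230, 238, 265]
  HnxV (CCATACTT, off=4): starts [23, 32, 50, 102, 133, 173, 208, 249] → cuts [27, 36, 54, 106, 137, 177, 212, 253]
  KluX (GAAGG, off=2): starts [273] → cuts [275]

All cut coordinates (distinct, sorted): [27, 36, 46, 54, 60, 68, 74, 93, 98, 106, 128, 137, 150, 165, 177, 202, 212, 218, 230, 238, 242, 253, 265, 269, 275]

Fragments:
  [0,27): 27 bp
  [27,36): 9 bp
  [36,46): 10 bp
  [46,54): 8 bp
  [54,60): 6 bp
  [60,68): 8 bp
  [68,74): 6 bp
  [74,93): 19 bp
  [93,98): 5 bp
  [98,106): 8 bp
  [106,128): 22 bp
  [128,137): 9 bp
  [137,150): 13 bp
  [150,165): 15 bp
  [165,177): 12 bp
  [177,202): 25 bp
  [202,212): 10 bp
  [212,218): 6 bp
  [218,230): 12 bp
  [230,238): 8 bp
  [238,242): 4 bp
  [242,253): 11 bp
  [253,265): 12 bp
  [265,269): 4 bp
  [269,275): 6 bp
  [275,285): 10 bp

[4,4,5,6,6,6,6,8,8,8,8,9,9,10,10,10,11,12,12,12,13,15,19,22,25,27]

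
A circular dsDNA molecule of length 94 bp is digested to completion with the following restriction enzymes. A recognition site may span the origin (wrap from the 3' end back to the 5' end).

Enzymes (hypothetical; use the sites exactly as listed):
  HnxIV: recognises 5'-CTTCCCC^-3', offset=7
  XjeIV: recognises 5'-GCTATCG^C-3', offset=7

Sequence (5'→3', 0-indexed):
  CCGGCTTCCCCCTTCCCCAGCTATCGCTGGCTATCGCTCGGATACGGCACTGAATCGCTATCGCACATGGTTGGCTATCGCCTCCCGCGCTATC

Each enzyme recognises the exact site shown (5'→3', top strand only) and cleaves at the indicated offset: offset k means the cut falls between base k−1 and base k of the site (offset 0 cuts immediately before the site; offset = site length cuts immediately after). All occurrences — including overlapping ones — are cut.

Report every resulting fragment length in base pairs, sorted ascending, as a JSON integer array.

[7,8,10,17,25,27]

Site scan:
  HnxIV (CTTCCCC, off=7): starts [4, 11] → cuts [11, 18]
  XjeIV (GCTATCGC, off=7): starts [19, 29, 56, 73] → cuts [26, 36, 63, 80]

Pooled cuts: [11, 18, 26, 36, 63, 80]

Fragment lengths:
  11→18: 7 bp
  18→26: 8 bp
  26→36: 10 bp
  36→63: 27 bp
  63→80: 17 bp
  80→11 (wrap): 94-80+11 = 25 bp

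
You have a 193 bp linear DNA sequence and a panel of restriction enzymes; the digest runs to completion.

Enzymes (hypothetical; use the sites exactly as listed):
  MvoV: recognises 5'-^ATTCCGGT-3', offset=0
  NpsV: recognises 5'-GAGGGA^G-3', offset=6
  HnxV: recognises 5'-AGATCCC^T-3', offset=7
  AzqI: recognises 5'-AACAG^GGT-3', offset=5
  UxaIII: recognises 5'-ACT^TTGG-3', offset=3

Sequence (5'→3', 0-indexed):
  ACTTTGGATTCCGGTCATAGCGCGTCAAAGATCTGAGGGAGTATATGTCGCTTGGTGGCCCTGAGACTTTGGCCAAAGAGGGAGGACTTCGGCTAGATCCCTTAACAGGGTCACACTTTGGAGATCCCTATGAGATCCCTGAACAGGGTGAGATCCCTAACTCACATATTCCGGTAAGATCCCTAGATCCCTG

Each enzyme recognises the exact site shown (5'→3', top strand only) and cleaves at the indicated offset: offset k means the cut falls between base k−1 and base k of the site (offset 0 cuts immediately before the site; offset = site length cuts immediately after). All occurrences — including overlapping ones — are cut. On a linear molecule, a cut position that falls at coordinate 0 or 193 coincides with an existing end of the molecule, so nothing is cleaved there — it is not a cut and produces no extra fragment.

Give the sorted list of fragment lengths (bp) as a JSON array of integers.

Site scan:
  MvoV (ATTCCGGT, off=0): starts [7, 167] → cuts [7, 167]
  NpsV (GAGGGAG, off=6): starts [34, 77] → cuts [40, 83]
  HnxV (AGATCCCT, off=7): starts [94, 121, 132, 150, 176, 184] → cuts [101, 128, 139, 157, 183, 191]
  AzqI (AACAGGGT, off=5): starts [103, 141] → cuts [108, 146]
  UxaIII (ACTTTGG, off=3): starts [0, 65, 114] → cuts [3, 68, 117]

All cut coordinates (distinct, sorted): [3, 7, 40, 68, 83, 101, 108, 117, 128, 139, 146, 157, 167, 183, 191]

Fragment lengths:
  [0,3): 3 bp
  [3,7): 4 bp
  [7,40): 33 bp
  [40,68): 28 bp
  [68,83): 15 bp
  [83,101): 18 bp
  [101,108): 7 bp
  [108,117): 9 bp
  [117,128): 11 bp
  [128,139): 11 bp
  [139,146): 7 bp
  [146,157): 11 bp
  [157,167): 10 bp
  [167,183): 16 bp
  [183,191): 8 bp
  [191,193): 2 bp

[2,3,4,7,7,8,9,10,11,11,11,15,16,18,28,33]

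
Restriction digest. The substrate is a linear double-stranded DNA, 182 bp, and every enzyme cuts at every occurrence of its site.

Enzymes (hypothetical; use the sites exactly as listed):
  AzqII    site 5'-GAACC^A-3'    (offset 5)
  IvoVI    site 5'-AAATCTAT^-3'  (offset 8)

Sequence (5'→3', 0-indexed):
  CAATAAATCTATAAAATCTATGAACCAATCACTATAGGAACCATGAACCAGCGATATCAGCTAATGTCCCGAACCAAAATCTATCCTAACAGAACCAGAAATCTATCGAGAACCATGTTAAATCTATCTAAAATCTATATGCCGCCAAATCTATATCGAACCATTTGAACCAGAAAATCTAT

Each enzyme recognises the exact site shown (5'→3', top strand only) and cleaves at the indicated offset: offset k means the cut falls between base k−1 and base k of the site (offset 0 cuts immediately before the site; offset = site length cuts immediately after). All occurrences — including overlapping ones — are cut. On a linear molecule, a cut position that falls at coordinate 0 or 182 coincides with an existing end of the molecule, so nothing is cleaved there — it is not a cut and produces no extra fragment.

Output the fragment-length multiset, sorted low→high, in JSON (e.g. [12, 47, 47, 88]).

Site scan:
  AzqII GAACCA/5: at [21, 37, 44, 70, 91, 109, 157, 166] ⇒ [26, 42, 49, 75, 96, 114, 162, 171]
  IvoVI AAATCTAT/8: at [4, 13, 76, 98, 119, 130, 146, 174] ⇒ [12, 21, 84, 106, 127, 138, 154] (position 182 is a terminus of the linear molecule — no cut)

All cut coordinates (distinct, sorted): [12, 21, 26, 42, 49, 75, 84, 96, 106, 114, 127, 138, 154, 162, 171]

Fragments:
  [0,12): 12 bp
  [12,21): 9 bp
  [21,26): 5 bp
  [26,42): 16 bp
  [42,49): 7 bp
  [49,75): 26 bp
  [75,84): 9 bp
  [84,96): 12 bp
  [96,106): 10 bp
  [106,114): 8 bp
  [114,127): 13 bp
  [127,138): 11 bp
  [138,154): 16 bp
  [154,162): 8 bp
  [162,171): 9 bp
  [171,182): 11 bp

[5,7,8,8,9,9,9,10,11,11,12,12,13,16,16,26]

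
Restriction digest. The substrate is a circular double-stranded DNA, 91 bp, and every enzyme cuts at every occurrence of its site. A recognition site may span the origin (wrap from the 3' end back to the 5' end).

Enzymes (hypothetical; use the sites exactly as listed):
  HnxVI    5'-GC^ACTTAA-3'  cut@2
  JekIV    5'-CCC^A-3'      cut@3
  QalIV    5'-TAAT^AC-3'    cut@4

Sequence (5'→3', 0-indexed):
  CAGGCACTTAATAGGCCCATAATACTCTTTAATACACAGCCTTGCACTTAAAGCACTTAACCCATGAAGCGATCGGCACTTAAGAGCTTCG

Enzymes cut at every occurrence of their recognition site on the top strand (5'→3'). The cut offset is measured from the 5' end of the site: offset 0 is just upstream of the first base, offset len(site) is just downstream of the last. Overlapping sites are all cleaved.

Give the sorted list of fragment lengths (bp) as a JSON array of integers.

[5,9,9,10,12,13,14,19]

Scan for sites:
  HnxVI GCACTTAA/2: at [3, 43, 52, 75] ⇒ [5, 45, 54, 77]
  JekIV CCCA/3: at [15, 60] ⇒ [18, 63]
  QalIV TAATAC/4: at [19, 29] ⇒ [23, 33]

All cut coordinates (distinct, sorted): [5, 18, 23, 33, 45, 54, 63, 77]

Fragment lengths:
  5→18: 13 bp
  18→23: 5 bp
  23→33: 10 bp
  33→45: 12 bp
  45→54: 9 bp
  54→63: 9 bp
  63→77: 14 bp
  77→5 (wrap): 91-77+5 = 19 bp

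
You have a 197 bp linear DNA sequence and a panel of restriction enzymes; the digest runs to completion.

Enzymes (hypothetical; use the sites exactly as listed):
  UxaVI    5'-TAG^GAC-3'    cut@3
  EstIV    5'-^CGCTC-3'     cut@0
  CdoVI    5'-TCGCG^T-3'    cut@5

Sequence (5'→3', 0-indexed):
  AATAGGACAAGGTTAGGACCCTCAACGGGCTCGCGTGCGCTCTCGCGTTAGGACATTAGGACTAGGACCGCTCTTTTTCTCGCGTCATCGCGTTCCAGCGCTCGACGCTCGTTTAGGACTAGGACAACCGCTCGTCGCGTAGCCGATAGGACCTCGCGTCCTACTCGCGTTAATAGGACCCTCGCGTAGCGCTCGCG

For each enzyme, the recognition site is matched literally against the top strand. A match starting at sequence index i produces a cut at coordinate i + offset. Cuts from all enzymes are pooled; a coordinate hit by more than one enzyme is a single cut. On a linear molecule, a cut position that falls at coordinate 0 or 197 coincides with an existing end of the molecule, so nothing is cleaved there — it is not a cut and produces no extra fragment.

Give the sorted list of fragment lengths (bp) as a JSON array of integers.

[2,3,3,4,5,6,6,6,6,7,7,8,8,8,9,10,10,10,11,11,11,11,16,19]

Scan for sites:
  UxaVI (TAGGAC, off=3): starts [2, 13, 48, 56, 62, 113, 119, 146, 173] → cuts [5, 16, 51, 59, 65, 116, 122, 149, 176]
  EstIV (CGCTC, off=0): starts [37, 68, 98, 105, 128, 189] → cuts [37, 68, 98, 105, 128, 189]
  CdoVI (TCGCGT, off=5): starts [30, 42, 79, 87, 134, 153, 164, 181] → cuts [35, 47, 84, 92, 139, 158, 169, 186]

Pooled cuts: [5, 16, 35, 37, 47, 51, 59, 65, 68, 84, 92, 98, 105, 116, 122, 128, 139, 149, 158, 169, 176, 186, 189]

Fragment lengths:
  [0,5): 5 bp
  [5,16): 11 bp
  [16,35): 19 bp
  [35,37): 2 bp
  [37,47): 10 bp
  [47,51): 4 bp
  [51,59): 8 bp
  [59,65): 6 bp
  [65,68): 3 bp
  [68,84): 16 bp
  [84,92): 8 bp
  [92,98): 6 bp
  [98,105): 7 bp
  [105,116): 11 bp
  [116,122): 6 bp
  [122,128): 6 bp
  [128,139): 11 bp
  [139,149): 10 bp
  [149,158): 9 bp
  [158,169): 11 bp
  [169,176): 7 bp
  [176,186): 10 bp
  [186,189): 3 bp
  [189,197): 8 bp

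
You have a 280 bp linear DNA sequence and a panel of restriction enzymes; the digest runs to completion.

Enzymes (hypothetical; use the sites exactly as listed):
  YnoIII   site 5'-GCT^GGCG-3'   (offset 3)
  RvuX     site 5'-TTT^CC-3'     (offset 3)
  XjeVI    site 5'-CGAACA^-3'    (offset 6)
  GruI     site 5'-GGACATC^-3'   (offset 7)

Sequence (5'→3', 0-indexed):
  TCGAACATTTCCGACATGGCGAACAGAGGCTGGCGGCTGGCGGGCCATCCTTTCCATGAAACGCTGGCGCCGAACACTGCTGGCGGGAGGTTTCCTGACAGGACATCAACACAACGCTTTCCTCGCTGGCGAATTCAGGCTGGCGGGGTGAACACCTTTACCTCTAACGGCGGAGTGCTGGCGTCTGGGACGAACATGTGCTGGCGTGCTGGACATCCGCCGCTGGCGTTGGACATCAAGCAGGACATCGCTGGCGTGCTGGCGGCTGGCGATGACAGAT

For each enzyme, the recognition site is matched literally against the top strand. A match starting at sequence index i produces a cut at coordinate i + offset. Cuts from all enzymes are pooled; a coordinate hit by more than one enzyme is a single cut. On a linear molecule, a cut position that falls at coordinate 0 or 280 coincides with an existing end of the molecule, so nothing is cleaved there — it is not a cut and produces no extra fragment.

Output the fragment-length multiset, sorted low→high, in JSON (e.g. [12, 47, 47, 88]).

Scan for sites:
  YnoIII (GCTGGCG, off=3): starts [28, 35, 62, 78, 124, 138, 176, 199, 221, 249, 257, 264] → cuts [31, 38, 65, 81, 127, 141, 179, 202, 224, 252, 260, 267]
  RvuX (TTTCC, off=3): starts [7, 50, 90, 117] → cuts [10, 53, 93, 120]
  XjeVI (CGAACA, off=6): starts [1, 19, 70, 190] → cuts [7, 25, 76, 196]
  GruI (GGACATC, off=7): starts [100, 210, 230, 242] → cuts [107, 217, 237, 249]

Pooled cuts: [7, 10, 25, 31, 38, 53, 65, 76, 81, 93, 107, 120, 127, 141, 179, 196, 202, 217, 224, 237, 249, 252, 260, 267]

Fragments:
  [0,7): 7 bp
  [7,10): 3 bp
  [10,25): 15 bp
  [25,31): 6 bp
  [31,38): 7 bp
  [38,53): 15 bp
  [53,65): 12 bp
  [65,76): 11 bp
  [76,81): 5 bp
  [81,93): 12 bp
  [93,107): 14 bp
  [107,120): 13 bp
  [120,127): 7 bp
  [127,141): 14 bp
  [141,179): 38 bp
  [179,196): 17 bp
  [196,202): 6 bp
  [202,217): 15 bp
  [217,224): 7 bp
  [224,237): 13 bp
  [237,249): 12 bp
  [249,252): 3 bp
  [252,260): 8 bp
  [260,267): 7 bp
  [267,280): 13 bp

[3,3,5,6,6,7,7,7,7,7,8,11,12,12,12,13,13,13,14,14,15,15,15,17,38]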